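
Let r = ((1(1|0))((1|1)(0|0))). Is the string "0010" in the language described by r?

No split of 0010 into u·v has (1(1|0)) matching u and ((1|1)(0|0)) matching v.

no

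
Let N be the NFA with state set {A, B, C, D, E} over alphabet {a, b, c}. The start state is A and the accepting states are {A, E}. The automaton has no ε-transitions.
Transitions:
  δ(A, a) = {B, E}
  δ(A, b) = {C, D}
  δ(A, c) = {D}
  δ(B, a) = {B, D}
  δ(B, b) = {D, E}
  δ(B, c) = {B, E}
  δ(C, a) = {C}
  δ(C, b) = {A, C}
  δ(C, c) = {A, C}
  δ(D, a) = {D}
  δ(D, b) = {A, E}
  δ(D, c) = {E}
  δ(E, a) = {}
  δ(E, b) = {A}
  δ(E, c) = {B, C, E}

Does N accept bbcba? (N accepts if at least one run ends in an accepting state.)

Start: {A}
read b: {C, D}
read b: {A, C, E}
read c: {A, B, C, D, E}
read b: {A, C, D, E}
read a: {B, C, D, E}
Reachable ∩ accepting = {E} — nonempty.

accepted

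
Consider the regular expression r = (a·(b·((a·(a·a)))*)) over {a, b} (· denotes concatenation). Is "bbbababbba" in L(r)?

no

No split of bbbababbba into u·v has a matching u and (b·((a·(a·a)))*) matching v.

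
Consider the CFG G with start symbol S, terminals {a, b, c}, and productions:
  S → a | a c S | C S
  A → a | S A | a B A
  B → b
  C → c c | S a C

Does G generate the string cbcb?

no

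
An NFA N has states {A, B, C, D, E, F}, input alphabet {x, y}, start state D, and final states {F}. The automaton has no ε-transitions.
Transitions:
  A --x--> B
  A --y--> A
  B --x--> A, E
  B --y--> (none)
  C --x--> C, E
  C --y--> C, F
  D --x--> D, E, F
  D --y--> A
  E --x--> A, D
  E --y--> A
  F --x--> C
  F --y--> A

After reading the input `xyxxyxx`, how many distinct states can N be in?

2

Start: {D}
read x: {D, E, F}
read y: {A}
read x: {B}
read x: {A, E}
read y: {A}
read x: {B}
read x: {A, E}
Final reachable set {A, E} has 2 states.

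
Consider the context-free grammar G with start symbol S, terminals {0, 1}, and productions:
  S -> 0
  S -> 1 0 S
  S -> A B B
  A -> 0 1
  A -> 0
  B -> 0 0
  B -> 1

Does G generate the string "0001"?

S ⇒ ABB ⇒ 0BB ⇒ 000B ⇒ 0001

yes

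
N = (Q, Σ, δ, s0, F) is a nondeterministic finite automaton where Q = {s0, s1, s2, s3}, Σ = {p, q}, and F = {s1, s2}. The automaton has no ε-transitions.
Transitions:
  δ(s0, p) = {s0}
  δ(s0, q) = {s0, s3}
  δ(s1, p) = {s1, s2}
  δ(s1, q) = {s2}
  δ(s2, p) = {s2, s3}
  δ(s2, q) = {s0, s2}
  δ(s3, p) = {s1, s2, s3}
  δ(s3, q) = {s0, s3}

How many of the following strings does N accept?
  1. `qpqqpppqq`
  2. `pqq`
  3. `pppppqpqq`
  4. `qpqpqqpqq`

`qpqqpppqq`: accepted
`pqq`: rejected
`pppppqpqq`: accepted
`qpqpqqpqq`: accepted

3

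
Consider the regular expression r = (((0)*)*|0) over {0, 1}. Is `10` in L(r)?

no

Neither ((0)*)* nor 0 matches 10.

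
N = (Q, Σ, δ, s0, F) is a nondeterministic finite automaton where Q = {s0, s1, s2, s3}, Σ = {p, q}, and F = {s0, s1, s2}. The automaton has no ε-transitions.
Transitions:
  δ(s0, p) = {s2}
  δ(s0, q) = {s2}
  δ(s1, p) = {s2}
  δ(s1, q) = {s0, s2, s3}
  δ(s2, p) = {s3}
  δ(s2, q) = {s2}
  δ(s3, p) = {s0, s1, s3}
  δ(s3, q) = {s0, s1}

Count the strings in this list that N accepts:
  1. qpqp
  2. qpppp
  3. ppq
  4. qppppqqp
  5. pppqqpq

5

qpqp: accepted
qpppp: accepted
ppq: accepted
qppppqqp: accepted
pppqqpq: accepted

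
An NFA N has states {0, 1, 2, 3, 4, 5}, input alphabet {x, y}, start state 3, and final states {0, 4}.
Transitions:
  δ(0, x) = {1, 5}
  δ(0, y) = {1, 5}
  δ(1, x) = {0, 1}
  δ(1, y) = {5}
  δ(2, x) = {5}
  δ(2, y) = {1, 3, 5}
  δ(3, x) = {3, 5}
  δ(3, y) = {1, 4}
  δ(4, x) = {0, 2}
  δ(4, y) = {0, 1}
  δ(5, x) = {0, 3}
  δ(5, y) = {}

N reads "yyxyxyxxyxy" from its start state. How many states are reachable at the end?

Start: {3}
read y: {1, 4}
read y: {0, 1, 5}
read x: {0, 1, 3, 5}
read y: {1, 4, 5}
read x: {0, 1, 2, 3}
read y: {1, 3, 4, 5}
read x: {0, 1, 2, 3, 5}
read x: {0, 1, 3, 5}
read y: {1, 4, 5}
read x: {0, 1, 2, 3}
read y: {1, 3, 4, 5}
Final reachable set {1, 3, 4, 5} has 4 states.

4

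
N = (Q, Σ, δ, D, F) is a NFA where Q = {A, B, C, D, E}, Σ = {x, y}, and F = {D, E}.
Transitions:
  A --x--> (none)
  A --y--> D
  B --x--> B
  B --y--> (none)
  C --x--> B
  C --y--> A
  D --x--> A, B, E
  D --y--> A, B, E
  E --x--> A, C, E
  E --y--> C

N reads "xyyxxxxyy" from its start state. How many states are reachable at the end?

Start: {D}
read x: {A, B, E}
read y: {C, D}
read y: {A, B, E}
read x: {A, B, C, E}
read x: {A, B, C, E}
read x: {A, B, C, E}
read x: {A, B, C, E}
read y: {A, C, D}
read y: {A, B, D, E}
Final reachable set {A, B, D, E} has 4 states.

4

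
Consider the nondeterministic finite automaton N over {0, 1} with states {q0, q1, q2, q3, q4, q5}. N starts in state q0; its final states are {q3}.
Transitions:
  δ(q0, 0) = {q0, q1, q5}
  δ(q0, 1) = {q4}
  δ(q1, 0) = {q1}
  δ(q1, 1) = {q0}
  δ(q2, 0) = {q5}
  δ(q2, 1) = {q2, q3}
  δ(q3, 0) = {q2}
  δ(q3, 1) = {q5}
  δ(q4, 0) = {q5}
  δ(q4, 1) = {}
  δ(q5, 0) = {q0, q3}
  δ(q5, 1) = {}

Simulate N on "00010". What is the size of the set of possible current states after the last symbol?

5

Start: {q0}
read 0: {q0, q1, q5}
read 0: {q0, q1, q3, q5}
read 0: {q0, q1, q2, q3, q5}
read 1: {q0, q2, q3, q4, q5}
read 0: {q0, q1, q2, q3, q5}
Final reachable set {q0, q1, q2, q3, q5} has 5 states.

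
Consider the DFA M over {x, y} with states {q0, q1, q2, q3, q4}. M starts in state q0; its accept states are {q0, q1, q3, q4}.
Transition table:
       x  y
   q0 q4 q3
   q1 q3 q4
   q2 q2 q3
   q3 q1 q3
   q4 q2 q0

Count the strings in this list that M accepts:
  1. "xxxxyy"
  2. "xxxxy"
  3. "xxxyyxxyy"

3

"xxxxyy": accepted
"xxxxy": accepted
"xxxyyxxyy": accepted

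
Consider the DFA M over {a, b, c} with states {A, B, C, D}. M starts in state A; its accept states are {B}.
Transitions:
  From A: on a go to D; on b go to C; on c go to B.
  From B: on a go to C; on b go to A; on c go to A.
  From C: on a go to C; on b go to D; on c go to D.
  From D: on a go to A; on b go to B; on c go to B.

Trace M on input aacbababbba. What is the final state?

D

A --a--> D
D --a--> A
A --c--> B
B --b--> A
A --a--> D
D --b--> B
B --a--> C
C --b--> D
D --b--> B
B --b--> A
A --a--> D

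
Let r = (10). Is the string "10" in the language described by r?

Split as 1·0: 1 matches 1 and 0 matches 0.

yes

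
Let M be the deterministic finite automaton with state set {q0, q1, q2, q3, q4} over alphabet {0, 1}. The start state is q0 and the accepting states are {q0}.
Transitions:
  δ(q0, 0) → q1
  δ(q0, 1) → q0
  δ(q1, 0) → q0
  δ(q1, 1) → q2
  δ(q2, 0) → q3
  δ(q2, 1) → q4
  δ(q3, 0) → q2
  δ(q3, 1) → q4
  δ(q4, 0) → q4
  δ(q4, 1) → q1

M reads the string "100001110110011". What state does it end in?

q0 --1--> q0
q0 --0--> q1
q1 --0--> q0
q0 --0--> q1
q1 --0--> q0
q0 --1--> q0
q0 --1--> q0
q0 --1--> q0
q0 --0--> q1
q1 --1--> q2
q2 --1--> q4
q4 --0--> q4
q4 --0--> q4
q4 --1--> q1
q1 --1--> q2

q2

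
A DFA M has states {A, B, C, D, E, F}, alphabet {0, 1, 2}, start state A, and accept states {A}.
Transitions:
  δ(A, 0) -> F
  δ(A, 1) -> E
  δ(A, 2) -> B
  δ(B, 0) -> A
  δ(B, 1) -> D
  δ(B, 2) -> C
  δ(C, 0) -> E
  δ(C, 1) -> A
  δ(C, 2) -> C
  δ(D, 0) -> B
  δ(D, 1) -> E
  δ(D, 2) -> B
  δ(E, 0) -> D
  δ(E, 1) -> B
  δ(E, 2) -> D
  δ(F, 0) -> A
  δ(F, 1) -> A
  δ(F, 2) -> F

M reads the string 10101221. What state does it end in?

A --1--> E
E --0--> D
D --1--> E
E --0--> D
D --1--> E
E --2--> D
D --2--> B
B --1--> D

D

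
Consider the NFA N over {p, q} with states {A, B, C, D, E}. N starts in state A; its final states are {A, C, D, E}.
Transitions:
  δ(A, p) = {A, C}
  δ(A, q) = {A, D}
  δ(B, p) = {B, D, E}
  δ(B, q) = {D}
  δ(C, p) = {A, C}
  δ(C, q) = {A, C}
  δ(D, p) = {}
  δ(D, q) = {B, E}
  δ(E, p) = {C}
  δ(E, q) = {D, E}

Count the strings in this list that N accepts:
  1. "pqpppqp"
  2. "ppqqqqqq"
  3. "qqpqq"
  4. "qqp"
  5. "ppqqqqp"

5

"pqpppqp": accepted
"ppqqqqqq": accepted
"qqpqq": accepted
"qqp": accepted
"ppqqqqp": accepted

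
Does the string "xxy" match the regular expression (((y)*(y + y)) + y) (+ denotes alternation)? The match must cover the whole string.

no

Neither ((y)*(y+y)) nor y matches xxy.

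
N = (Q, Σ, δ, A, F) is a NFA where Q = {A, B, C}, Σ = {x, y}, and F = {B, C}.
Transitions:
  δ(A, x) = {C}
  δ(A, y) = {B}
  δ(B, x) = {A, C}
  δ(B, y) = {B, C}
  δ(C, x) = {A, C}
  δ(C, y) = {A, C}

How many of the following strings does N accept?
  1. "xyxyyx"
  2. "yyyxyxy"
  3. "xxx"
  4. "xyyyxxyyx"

"xyxyyx": accepted
"yyyxyxy": accepted
"xxx": accepted
"xyyyxxyyx": accepted

4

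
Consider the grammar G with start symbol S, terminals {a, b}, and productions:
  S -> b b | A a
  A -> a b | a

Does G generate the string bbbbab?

no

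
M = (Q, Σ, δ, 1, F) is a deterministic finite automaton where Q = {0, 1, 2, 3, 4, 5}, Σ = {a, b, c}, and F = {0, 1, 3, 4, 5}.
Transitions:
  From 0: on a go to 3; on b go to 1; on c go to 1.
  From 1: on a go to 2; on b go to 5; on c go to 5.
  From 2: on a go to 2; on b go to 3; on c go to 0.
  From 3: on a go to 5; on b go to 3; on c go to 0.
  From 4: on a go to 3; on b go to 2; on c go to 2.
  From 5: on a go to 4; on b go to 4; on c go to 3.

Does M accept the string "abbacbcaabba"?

rejected

1 --a--> 2
2 --b--> 3
3 --b--> 3
3 --a--> 5
5 --c--> 3
3 --b--> 3
3 --c--> 0
0 --a--> 3
3 --a--> 5
5 --b--> 4
4 --b--> 2
2 --a--> 2
End in state 2, which is not an accepting state.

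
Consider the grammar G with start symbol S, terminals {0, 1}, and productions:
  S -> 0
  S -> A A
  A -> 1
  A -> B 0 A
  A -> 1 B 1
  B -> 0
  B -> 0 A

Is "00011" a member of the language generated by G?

no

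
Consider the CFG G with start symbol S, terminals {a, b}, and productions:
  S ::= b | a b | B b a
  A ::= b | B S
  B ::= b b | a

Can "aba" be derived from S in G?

yes

S ⇒ Bba ⇒ aba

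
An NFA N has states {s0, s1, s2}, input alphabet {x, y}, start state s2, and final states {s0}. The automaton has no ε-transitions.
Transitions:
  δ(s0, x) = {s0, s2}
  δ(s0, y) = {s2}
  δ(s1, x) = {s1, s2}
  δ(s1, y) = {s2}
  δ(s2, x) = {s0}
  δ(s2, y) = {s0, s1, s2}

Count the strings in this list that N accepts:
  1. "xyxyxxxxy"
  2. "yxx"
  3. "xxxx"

"xyxyxxxxy": accepted
"yxx": accepted
"xxxx": accepted

3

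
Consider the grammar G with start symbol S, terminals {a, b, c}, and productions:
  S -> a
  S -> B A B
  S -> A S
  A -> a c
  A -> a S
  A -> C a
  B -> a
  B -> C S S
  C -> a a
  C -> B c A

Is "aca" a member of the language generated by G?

yes

S ⇒ AS ⇒ acS ⇒ aca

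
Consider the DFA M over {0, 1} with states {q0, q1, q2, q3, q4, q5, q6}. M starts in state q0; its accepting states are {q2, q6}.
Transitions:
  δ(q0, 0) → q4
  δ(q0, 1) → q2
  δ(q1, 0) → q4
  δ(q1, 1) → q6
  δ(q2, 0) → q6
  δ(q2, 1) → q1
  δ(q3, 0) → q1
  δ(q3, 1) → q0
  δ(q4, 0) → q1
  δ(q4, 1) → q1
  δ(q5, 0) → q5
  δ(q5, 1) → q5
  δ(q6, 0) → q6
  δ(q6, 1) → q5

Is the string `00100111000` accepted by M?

q0 --0--> q4
q4 --0--> q1
q1 --1--> q6
q6 --0--> q6
q6 --0--> q6
q6 --1--> q5
q5 --1--> q5
q5 --1--> q5
q5 --0--> q5
q5 --0--> q5
q5 --0--> q5
End in state q5, which is not an accepting state.

rejected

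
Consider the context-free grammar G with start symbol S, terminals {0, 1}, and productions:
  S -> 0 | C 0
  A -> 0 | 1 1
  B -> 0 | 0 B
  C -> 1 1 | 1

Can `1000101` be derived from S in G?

no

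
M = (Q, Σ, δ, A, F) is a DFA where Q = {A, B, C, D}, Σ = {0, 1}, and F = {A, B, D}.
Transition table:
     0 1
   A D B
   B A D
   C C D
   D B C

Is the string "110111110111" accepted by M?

accepted

A --1--> B
B --1--> D
D --0--> B
B --1--> D
D --1--> C
C --1--> D
D --1--> C
C --1--> D
D --0--> B
B --1--> D
D --1--> C
C --1--> D
End in state D, which is an accepting state.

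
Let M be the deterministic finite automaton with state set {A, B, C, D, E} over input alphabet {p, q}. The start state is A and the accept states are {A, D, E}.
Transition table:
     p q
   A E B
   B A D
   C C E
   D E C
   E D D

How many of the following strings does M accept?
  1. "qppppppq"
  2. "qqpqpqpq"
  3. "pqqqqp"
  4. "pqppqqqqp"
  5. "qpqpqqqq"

"qppppppq": accepted
"qqpqpqpq": accepted
"pqqqqp": accepted
"pqppqqqqp": rejected
"qpqpqqqq": accepted

4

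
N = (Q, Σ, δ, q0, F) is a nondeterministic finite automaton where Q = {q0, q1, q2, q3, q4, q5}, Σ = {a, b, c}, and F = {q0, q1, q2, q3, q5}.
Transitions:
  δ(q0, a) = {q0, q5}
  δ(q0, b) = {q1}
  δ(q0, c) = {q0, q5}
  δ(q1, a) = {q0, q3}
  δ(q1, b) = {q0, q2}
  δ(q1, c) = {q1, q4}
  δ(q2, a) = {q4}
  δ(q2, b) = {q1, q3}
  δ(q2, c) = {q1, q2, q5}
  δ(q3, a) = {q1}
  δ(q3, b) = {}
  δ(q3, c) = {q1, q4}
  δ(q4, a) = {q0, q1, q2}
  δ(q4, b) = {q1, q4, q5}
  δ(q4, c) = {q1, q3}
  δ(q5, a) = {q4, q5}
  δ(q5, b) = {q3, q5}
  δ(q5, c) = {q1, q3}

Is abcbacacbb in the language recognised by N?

accepted

Start: {q0}
read a: {q0, q5}
read b: {q1, q3, q5}
read c: {q1, q3, q4}
read b: {q0, q1, q2, q4, q5}
read a: {q0, q1, q2, q3, q4, q5}
read c: {q0, q1, q2, q3, q4, q5}
read a: {q0, q1, q2, q3, q4, q5}
read c: {q0, q1, q2, q3, q4, q5}
read b: {q0, q1, q2, q3, q4, q5}
read b: {q0, q1, q2, q3, q4, q5}
Reachable ∩ accepting = {q0, q1, q2, q3, q5} — nonempty.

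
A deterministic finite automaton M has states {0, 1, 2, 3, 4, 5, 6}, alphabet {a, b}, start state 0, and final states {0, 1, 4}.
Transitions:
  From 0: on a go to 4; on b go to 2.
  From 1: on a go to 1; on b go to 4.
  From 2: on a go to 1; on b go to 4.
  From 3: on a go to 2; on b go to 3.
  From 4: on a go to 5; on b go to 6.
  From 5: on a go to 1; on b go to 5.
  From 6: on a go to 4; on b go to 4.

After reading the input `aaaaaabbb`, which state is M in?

0 --a--> 4
4 --a--> 5
5 --a--> 1
1 --a--> 1
1 --a--> 1
1 --a--> 1
1 --b--> 4
4 --b--> 6
6 --b--> 4

4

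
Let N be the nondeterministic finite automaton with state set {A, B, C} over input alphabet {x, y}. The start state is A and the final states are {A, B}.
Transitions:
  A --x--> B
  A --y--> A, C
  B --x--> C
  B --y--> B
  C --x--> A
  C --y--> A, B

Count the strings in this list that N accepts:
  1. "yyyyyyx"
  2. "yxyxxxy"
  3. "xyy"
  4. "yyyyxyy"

"yyyyyyx": accepted
"yxyxxxy": accepted
"xyy": accepted
"yyyyxyy": accepted

4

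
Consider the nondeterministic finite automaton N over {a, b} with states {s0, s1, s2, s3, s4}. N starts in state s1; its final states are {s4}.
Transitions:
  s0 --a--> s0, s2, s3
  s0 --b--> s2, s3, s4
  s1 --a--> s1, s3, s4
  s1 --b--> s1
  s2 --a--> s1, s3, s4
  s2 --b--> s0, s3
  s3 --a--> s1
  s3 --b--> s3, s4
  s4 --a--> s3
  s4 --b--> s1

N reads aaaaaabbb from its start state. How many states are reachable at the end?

Start: {s1}
read a: {s1, s3, s4}
read a: {s1, s3, s4}
read a: {s1, s3, s4}
read a: {s1, s3, s4}
read a: {s1, s3, s4}
read a: {s1, s3, s4}
read b: {s1, s3, s4}
read b: {s1, s3, s4}
read b: {s1, s3, s4}
Final reachable set {s1, s3, s4} has 3 states.

3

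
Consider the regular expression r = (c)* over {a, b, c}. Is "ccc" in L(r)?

yes

Split into 3 pieces c · c · c; each matches c.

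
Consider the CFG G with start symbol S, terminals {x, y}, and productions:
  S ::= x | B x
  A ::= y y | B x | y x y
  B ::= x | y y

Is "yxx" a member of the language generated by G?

no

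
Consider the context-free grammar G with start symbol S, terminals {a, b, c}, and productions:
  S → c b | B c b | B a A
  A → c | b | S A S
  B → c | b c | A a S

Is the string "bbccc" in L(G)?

no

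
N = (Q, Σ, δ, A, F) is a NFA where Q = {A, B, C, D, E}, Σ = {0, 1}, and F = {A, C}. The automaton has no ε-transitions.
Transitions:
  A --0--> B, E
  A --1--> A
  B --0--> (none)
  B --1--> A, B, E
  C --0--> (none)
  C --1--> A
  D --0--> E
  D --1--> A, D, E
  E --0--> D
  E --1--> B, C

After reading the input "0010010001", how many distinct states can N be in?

5

Start: {A}
read 0: {B, E}
read 0: {D}
read 1: {A, D, E}
read 0: {B, D, E}
read 0: {D, E}
read 1: {A, B, C, D, E}
read 0: {B, D, E}
read 0: {D, E}
read 0: {D, E}
read 1: {A, B, C, D, E}
Final reachable set {A, B, C, D, E} has 5 states.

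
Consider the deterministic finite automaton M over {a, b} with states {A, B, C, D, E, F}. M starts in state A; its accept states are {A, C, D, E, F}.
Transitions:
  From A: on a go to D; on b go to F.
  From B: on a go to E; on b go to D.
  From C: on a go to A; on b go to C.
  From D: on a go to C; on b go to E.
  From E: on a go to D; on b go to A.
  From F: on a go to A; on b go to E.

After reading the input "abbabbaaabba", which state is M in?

A --a--> D
D --b--> E
E --b--> A
A --a--> D
D --b--> E
E --b--> A
A --a--> D
D --a--> C
C --a--> A
A --b--> F
F --b--> E
E --a--> D

D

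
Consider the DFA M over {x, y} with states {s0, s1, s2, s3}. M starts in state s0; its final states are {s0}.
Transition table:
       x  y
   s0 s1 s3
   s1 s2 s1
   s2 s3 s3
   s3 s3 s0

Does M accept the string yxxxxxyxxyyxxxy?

accepted

s0 --y--> s3
s3 --x--> s3
s3 --x--> s3
s3 --x--> s3
s3 --x--> s3
s3 --x--> s3
s3 --y--> s0
s0 --x--> s1
s1 --x--> s2
s2 --y--> s3
s3 --y--> s0
s0 --x--> s1
s1 --x--> s2
s2 --x--> s3
s3 --y--> s0
End in state s0, which is an accepting state.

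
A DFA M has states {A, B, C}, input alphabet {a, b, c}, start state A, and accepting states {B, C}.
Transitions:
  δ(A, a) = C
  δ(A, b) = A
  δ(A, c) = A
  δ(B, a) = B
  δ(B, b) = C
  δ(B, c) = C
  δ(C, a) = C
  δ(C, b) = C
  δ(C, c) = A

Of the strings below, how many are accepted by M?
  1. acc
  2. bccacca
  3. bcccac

1

acc: rejected
bccacca: accepted
bcccac: rejected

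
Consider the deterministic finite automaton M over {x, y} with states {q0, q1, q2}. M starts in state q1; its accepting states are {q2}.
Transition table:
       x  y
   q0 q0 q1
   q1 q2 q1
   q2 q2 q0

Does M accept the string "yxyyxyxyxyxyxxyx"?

q1 --y--> q1
q1 --x--> q2
q2 --y--> q0
q0 --y--> q1
q1 --x--> q2
q2 --y--> q0
q0 --x--> q0
q0 --y--> q1
q1 --x--> q2
q2 --y--> q0
q0 --x--> q0
q0 --y--> q1
q1 --x--> q2
q2 --x--> q2
q2 --y--> q0
q0 --x--> q0
End in state q0, which is not an accepting state.

rejected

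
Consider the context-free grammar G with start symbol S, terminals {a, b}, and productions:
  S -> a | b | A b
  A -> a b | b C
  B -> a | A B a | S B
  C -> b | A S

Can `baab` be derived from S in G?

no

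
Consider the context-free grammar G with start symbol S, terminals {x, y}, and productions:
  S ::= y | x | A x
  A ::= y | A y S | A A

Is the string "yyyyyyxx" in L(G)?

S ⇒ Ax ⇒ AySx ⇒ yySx ⇒ yyAxx ⇒ yyAySxx ⇒ yyAAySxx ⇒ yyyAySxx ⇒ yyyyySxx ⇒ yyyyyyxx

yes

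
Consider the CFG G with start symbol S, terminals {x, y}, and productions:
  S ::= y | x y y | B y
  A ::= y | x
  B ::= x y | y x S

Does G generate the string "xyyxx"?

no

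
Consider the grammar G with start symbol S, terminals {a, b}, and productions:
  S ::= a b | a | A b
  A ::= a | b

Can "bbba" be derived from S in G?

no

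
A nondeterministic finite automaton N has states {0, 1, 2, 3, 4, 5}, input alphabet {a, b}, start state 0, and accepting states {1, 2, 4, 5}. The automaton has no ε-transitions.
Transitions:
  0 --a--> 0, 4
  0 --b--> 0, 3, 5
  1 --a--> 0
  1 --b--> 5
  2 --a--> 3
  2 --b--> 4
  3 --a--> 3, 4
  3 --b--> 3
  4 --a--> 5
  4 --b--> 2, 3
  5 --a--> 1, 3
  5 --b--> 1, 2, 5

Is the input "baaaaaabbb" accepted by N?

Start: {0}
read b: {0, 3, 5}
read a: {0, 1, 3, 4}
read a: {0, 3, 4, 5}
read a: {0, 1, 3, 4, 5}
read a: {0, 1, 3, 4, 5}
read a: {0, 1, 3, 4, 5}
read a: {0, 1, 3, 4, 5}
read b: {0, 1, 2, 3, 5}
read b: {0, 1, 2, 3, 4, 5}
read b: {0, 1, 2, 3, 4, 5}
Reachable ∩ accepting = {1, 2, 4, 5} — nonempty.

accepted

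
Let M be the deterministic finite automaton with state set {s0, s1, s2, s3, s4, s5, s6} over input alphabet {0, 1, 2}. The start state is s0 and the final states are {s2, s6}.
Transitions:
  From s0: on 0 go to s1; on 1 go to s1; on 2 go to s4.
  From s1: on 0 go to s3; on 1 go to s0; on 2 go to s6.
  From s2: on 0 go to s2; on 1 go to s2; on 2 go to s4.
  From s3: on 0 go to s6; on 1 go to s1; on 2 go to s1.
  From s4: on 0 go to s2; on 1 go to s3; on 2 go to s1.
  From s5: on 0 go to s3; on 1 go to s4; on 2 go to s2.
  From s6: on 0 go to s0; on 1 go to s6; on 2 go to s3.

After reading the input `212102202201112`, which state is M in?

s6

s0 --2--> s4
s4 --1--> s3
s3 --2--> s1
s1 --1--> s0
s0 --0--> s1
s1 --2--> s6
s6 --2--> s3
s3 --0--> s6
s6 --2--> s3
s3 --2--> s1
s1 --0--> s3
s3 --1--> s1
s1 --1--> s0
s0 --1--> s1
s1 --2--> s6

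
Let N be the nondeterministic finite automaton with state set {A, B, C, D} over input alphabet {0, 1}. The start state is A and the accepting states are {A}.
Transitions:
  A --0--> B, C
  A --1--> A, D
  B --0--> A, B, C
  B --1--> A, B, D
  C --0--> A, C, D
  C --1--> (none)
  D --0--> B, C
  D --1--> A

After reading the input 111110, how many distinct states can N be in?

2

Start: {A}
read 1: {A, D}
read 1: {A, D}
read 1: {A, D}
read 1: {A, D}
read 1: {A, D}
read 0: {B, C}
Final reachable set {B, C} has 2 states.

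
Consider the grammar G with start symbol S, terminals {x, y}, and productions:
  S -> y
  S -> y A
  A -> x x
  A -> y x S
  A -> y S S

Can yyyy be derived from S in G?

yes

S ⇒ yA ⇒ yySS ⇒ yyyS ⇒ yyyy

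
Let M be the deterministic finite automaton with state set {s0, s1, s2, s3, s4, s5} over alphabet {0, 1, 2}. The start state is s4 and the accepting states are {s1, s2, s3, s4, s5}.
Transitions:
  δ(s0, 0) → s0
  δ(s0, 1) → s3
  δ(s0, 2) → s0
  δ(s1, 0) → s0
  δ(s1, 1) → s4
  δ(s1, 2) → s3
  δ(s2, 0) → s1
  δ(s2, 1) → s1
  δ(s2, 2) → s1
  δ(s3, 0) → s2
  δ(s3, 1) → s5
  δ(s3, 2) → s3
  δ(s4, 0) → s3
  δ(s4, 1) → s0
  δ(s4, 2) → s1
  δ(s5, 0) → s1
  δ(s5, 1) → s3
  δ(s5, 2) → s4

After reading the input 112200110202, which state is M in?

s4 --1--> s0
s0 --1--> s3
s3 --2--> s3
s3 --2--> s3
s3 --0--> s2
s2 --0--> s1
s1 --1--> s4
s4 --1--> s0
s0 --0--> s0
s0 --2--> s0
s0 --0--> s0
s0 --2--> s0

s0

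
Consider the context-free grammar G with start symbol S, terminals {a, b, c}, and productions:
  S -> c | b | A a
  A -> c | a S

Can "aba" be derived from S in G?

yes

S ⇒ Aa ⇒ aSa ⇒ aba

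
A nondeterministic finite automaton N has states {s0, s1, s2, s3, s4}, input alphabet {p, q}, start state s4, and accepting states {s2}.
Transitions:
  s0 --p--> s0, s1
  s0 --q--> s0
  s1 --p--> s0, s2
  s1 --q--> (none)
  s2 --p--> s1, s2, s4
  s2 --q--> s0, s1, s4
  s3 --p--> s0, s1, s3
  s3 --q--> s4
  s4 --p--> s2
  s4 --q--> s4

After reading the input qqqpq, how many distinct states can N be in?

3

Start: {s4}
read q: {s4}
read q: {s4}
read q: {s4}
read p: {s2}
read q: {s0, s1, s4}
Final reachable set {s0, s1, s4} has 3 states.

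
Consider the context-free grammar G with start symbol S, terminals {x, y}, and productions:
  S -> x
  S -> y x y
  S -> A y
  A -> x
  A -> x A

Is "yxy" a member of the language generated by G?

yes

S ⇒ yxy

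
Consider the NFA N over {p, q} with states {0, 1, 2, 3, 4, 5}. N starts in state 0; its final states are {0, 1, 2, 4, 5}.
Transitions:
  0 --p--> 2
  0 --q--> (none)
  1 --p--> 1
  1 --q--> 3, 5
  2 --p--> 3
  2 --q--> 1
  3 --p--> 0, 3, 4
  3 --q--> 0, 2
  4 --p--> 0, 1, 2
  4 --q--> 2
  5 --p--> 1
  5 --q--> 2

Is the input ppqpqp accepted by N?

accepted

Start: {0}
read p: {2}
read p: {3}
read q: {0, 2}
read p: {2, 3}
read q: {0, 1, 2}
read p: {1, 2, 3}
Reachable ∩ accepting = {1, 2} — nonempty.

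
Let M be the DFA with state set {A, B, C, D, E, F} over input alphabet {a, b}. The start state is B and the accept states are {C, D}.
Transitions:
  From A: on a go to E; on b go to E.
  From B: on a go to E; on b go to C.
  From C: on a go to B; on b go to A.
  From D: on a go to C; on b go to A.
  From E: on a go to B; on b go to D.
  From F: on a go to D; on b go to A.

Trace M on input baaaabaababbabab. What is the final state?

B --b--> C
C --a--> B
B --a--> E
E --a--> B
B --a--> E
E --b--> D
D --a--> C
C --a--> B
B --b--> C
C --a--> B
B --b--> C
C --b--> A
A --a--> E
E --b--> D
D --a--> C
C --b--> A

A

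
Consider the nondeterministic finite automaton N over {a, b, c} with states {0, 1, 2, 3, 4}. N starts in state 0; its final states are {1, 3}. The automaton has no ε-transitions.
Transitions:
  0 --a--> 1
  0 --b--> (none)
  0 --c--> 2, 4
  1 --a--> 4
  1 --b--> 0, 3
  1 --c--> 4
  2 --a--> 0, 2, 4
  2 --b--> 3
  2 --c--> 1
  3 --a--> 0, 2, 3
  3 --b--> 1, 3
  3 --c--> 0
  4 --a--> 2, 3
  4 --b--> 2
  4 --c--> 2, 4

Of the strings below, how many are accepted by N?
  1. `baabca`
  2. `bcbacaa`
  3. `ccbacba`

`baabca`: rejected
`bcbacaa`: rejected
`ccbacba`: accepted

1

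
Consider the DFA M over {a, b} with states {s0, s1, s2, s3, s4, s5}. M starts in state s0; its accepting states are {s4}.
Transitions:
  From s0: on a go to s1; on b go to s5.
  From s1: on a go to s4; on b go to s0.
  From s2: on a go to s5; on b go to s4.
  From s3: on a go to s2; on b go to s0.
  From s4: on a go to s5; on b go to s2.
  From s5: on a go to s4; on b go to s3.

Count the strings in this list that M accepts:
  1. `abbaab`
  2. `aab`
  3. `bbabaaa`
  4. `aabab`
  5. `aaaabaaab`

0

`abbaab`: rejected
`aab`: rejected
`bbabaaa`: rejected
`aabab`: rejected
`aaaabaaab`: rejected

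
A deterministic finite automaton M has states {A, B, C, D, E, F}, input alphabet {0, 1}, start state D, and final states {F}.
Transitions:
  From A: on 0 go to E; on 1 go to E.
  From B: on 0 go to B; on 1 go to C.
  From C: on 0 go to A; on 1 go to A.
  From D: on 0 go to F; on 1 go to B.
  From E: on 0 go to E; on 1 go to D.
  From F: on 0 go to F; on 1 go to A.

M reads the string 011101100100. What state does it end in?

D --0--> F
F --1--> A
A --1--> E
E --1--> D
D --0--> F
F --1--> A
A --1--> E
E --0--> E
E --0--> E
E --1--> D
D --0--> F
F --0--> F

F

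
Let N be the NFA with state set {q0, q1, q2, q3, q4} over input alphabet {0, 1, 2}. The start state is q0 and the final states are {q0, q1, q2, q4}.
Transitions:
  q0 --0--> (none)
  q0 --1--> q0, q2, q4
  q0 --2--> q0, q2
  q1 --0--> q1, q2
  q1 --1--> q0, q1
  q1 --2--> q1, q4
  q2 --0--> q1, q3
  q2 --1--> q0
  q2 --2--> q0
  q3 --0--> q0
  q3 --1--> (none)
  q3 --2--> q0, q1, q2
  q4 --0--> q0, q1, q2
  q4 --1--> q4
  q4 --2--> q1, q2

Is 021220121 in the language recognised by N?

Start: {q0}
read 0: {}
The reachable set is empty and stays empty for the remaining 8 symbols.
Reachable ∩ accepting = {} — empty.

rejected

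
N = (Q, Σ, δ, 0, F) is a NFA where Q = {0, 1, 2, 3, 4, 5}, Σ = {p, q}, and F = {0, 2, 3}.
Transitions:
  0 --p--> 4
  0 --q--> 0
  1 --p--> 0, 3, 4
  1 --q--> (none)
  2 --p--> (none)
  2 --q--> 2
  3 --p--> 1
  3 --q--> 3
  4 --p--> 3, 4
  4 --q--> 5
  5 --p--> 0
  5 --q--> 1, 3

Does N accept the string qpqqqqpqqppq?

Start: {0}
read q: {0}
read p: {4}
read q: {5}
read q: {1, 3}
read q: {3}
read q: {3}
read p: {1}
read q: {}
The reachable set is empty and stays empty for the remaining 4 symbols.
Reachable ∩ accepting = {} — empty.

rejected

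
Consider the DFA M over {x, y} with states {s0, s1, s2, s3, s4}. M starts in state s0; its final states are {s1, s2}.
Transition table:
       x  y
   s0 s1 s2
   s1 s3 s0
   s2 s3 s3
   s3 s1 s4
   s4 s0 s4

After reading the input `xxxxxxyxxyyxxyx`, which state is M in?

s0 --x--> s1
s1 --x--> s3
s3 --x--> s1
s1 --x--> s3
s3 --x--> s1
s1 --x--> s3
s3 --y--> s4
s4 --x--> s0
s0 --x--> s1
s1 --y--> s0
s0 --y--> s2
s2 --x--> s3
s3 --x--> s1
s1 --y--> s0
s0 --x--> s1

s1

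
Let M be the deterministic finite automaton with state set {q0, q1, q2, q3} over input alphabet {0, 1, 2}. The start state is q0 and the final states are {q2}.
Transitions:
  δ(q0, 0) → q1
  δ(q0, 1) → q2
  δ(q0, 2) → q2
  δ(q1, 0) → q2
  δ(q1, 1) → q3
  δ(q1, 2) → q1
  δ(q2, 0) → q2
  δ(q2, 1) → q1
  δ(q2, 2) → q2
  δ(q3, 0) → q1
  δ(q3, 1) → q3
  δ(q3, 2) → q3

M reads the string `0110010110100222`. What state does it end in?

q0 --0--> q1
q1 --1--> q3
q3 --1--> q3
q3 --0--> q1
q1 --0--> q2
q2 --1--> q1
q1 --0--> q2
q2 --1--> q1
q1 --1--> q3
q3 --0--> q1
q1 --1--> q3
q3 --0--> q1
q1 --0--> q2
q2 --2--> q2
q2 --2--> q2
q2 --2--> q2

q2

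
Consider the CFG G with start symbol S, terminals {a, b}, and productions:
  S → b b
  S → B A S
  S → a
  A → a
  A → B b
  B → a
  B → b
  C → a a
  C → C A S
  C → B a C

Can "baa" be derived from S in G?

yes

S ⇒ BAS ⇒ bAS ⇒ baS ⇒ baa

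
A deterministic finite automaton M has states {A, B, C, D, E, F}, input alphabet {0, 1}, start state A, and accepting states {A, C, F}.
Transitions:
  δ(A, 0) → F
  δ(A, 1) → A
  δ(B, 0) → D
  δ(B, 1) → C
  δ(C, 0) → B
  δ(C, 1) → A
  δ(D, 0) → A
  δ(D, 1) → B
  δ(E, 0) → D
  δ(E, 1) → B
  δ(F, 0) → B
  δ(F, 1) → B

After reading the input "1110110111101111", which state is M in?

A

A --1--> A
A --1--> A
A --1--> A
A --0--> F
F --1--> B
B --1--> C
C --0--> B
B --1--> C
C --1--> A
A --1--> A
A --1--> A
A --0--> F
F --1--> B
B --1--> C
C --1--> A
A --1--> A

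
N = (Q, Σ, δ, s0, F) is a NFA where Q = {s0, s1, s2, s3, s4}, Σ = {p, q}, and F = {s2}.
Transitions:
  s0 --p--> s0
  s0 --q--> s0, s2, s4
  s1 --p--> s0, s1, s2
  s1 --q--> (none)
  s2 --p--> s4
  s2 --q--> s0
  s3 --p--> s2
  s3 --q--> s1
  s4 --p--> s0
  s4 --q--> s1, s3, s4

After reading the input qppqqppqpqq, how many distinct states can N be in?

5

Start: {s0}
read q: {s0, s2, s4}
read p: {s0, s4}
read p: {s0}
read q: {s0, s2, s4}
read q: {s0, s1, s2, s3, s4}
read p: {s0, s1, s2, s4}
read p: {s0, s1, s2, s4}
read q: {s0, s1, s2, s3, s4}
read p: {s0, s1, s2, s4}
read q: {s0, s1, s2, s3, s4}
read q: {s0, s1, s2, s3, s4}
Final reachable set {s0, s1, s2, s3, s4} has 5 states.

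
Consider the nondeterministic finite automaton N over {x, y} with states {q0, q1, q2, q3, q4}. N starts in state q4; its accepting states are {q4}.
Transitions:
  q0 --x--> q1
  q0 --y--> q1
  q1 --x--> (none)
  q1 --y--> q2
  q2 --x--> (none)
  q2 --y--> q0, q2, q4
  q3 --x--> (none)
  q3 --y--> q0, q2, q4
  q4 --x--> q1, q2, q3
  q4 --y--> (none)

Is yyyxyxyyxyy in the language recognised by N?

rejected

Start: {q4}
read y: {}
The reachable set is empty and stays empty for the remaining 10 symbols.
Reachable ∩ accepting = {} — empty.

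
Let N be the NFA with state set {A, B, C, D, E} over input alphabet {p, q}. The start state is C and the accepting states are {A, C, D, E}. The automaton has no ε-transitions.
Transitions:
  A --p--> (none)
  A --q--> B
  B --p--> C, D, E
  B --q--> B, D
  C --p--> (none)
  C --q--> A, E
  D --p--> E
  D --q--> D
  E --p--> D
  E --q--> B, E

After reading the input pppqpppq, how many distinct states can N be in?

Start: {C}
read p: {}
The reachable set is empty and stays empty for the remaining 7 symbols.
Final reachable set {} has 0 states.

0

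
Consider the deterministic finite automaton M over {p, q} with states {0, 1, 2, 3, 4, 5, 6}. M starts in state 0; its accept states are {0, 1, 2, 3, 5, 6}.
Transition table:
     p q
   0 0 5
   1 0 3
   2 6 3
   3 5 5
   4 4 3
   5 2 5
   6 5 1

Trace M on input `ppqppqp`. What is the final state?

0

0 --p--> 0
0 --p--> 0
0 --q--> 5
5 --p--> 2
2 --p--> 6
6 --q--> 1
1 --p--> 0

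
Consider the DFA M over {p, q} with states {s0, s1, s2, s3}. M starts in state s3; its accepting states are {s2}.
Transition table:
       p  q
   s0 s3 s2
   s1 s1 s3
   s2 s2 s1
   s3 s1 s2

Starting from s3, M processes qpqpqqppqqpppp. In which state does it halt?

s3 --q--> s2
s2 --p--> s2
s2 --q--> s1
s1 --p--> s1
s1 --q--> s3
s3 --q--> s2
s2 --p--> s2
s2 --p--> s2
s2 --q--> s1
s1 --q--> s3
s3 --p--> s1
s1 --p--> s1
s1 --p--> s1
s1 --p--> s1

s1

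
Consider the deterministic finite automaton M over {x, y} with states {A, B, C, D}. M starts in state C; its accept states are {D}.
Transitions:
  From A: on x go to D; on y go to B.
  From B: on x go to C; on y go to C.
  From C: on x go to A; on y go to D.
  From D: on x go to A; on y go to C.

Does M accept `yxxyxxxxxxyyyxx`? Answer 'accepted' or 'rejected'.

accepted

C --y--> D
D --x--> A
A --x--> D
D --y--> C
C --x--> A
A --x--> D
D --x--> A
A --x--> D
D --x--> A
A --x--> D
D --y--> C
C --y--> D
D --y--> C
C --x--> A
A --x--> D
End in state D, which is an accepting state.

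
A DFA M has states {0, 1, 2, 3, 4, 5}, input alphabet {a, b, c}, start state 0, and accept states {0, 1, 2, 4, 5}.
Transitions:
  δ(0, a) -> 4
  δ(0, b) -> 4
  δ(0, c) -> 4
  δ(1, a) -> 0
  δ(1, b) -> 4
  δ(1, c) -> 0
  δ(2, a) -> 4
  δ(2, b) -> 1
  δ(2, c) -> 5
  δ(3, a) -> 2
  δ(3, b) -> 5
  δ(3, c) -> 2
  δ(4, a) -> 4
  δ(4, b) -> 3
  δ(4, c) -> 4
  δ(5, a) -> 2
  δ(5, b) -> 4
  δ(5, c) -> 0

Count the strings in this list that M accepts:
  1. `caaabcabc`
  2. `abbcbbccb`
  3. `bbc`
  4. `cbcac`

4

`caaabcabc`: accepted
`abbcbbccb`: accepted
`bbc`: accepted
`cbcac`: accepted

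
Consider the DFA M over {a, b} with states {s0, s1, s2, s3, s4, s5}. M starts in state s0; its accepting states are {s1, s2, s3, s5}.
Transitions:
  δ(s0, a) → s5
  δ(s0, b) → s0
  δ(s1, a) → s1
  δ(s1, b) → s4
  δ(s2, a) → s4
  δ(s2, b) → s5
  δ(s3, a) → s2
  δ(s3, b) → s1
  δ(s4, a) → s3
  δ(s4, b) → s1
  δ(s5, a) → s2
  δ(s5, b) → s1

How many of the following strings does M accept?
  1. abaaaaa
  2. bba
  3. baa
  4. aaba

abaaaaa: accepted
bba: accepted
baa: accepted
aaba: accepted

4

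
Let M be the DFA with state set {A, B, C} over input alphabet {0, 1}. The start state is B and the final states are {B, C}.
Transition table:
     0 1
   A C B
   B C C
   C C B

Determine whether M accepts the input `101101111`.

B --1--> C
C --0--> C
C --1--> B
B --1--> C
C --0--> C
C --1--> B
B --1--> C
C --1--> B
B --1--> C
End in state C, which is an accepting state.

accepted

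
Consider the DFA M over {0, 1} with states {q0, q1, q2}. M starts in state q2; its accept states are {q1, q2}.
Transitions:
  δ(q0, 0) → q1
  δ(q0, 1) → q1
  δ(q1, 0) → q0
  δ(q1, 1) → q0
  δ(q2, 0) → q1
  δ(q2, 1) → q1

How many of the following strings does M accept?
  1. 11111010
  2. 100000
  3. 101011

0

11111010: rejected
100000: rejected
101011: rejected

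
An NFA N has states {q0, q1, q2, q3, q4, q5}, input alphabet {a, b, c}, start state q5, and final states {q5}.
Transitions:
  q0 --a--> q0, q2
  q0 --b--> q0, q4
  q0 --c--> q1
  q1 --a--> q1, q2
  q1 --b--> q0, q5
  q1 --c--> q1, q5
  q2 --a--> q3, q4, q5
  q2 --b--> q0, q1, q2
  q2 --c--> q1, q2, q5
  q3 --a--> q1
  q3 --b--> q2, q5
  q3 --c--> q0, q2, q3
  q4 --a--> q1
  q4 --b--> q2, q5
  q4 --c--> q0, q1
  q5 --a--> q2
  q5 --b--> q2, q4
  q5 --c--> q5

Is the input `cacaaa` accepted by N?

Start: {q5}
read c: {q5}
read a: {q2}
read c: {q1, q2, q5}
read a: {q1, q2, q3, q4, q5}
read a: {q1, q2, q3, q4, q5}
read a: {q1, q2, q3, q4, q5}
Reachable ∩ accepting = {q5} — nonempty.

accepted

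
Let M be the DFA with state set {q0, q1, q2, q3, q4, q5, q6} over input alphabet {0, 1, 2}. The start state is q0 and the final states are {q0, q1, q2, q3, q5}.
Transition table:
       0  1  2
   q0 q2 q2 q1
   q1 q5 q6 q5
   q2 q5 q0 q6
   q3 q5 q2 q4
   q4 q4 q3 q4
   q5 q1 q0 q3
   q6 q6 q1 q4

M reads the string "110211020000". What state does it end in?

q0 --1--> q2
q2 --1--> q0
q0 --0--> q2
q2 --2--> q6
q6 --1--> q1
q1 --1--> q6
q6 --0--> q6
q6 --2--> q4
q4 --0--> q4
q4 --0--> q4
q4 --0--> q4
q4 --0--> q4

q4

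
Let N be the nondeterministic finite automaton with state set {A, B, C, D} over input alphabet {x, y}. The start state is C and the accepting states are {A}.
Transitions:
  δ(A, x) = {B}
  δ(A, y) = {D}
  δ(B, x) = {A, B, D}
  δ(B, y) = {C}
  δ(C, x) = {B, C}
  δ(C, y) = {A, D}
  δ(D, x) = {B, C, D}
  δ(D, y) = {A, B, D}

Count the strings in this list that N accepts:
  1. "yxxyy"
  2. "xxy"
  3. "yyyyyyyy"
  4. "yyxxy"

4

"yxxyy": accepted
"xxy": accepted
"yyyyyyyy": accepted
"yyxxy": accepted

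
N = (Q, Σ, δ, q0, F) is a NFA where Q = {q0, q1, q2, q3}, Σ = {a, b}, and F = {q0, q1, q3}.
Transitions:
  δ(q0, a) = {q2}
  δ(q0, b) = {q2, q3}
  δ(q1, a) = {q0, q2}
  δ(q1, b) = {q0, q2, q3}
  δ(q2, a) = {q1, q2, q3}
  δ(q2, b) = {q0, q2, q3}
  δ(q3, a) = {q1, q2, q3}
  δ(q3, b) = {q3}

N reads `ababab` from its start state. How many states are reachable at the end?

3

Start: {q0}
read a: {q2}
read b: {q0, q2, q3}
read a: {q1, q2, q3}
read b: {q0, q2, q3}
read a: {q1, q2, q3}
read b: {q0, q2, q3}
Final reachable set {q0, q2, q3} has 3 states.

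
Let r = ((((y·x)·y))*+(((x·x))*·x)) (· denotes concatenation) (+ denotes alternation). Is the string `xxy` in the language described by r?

no

Neither (((y·x)·y))* nor (((x·x))*·x) matches xxy.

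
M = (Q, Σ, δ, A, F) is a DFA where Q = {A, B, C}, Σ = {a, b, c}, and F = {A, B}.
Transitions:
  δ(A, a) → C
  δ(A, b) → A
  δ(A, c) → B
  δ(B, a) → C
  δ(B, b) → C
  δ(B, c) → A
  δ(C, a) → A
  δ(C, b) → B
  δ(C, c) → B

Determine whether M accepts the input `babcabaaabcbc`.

accepted

A --b--> A
A --a--> C
C --b--> B
B --c--> A
A --a--> C
C --b--> B
B --a--> C
C --a--> A
A --a--> C
C --b--> B
B --c--> A
A --b--> A
A --c--> B
End in state B, which is an accepting state.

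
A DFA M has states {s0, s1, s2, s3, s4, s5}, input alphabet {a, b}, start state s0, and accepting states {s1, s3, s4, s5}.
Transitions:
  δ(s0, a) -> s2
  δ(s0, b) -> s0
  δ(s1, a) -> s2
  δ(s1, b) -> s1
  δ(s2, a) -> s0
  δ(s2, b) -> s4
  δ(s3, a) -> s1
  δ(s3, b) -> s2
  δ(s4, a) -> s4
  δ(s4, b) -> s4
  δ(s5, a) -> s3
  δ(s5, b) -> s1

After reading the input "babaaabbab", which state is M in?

s4

s0 --b--> s0
s0 --a--> s2
s2 --b--> s4
s4 --a--> s4
s4 --a--> s4
s4 --a--> s4
s4 --b--> s4
s4 --b--> s4
s4 --a--> s4
s4 --b--> s4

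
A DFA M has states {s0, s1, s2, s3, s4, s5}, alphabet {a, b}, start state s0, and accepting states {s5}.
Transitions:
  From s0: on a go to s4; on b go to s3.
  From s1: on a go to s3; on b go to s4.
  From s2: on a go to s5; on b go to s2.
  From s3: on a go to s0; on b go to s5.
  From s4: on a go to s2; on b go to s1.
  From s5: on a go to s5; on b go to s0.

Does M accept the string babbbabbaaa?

s0 --b--> s3
s3 --a--> s0
s0 --b--> s3
s3 --b--> s5
s5 --b--> s0
s0 --a--> s4
s4 --b--> s1
s1 --b--> s4
s4 --a--> s2
s2 --a--> s5
s5 --a--> s5
End in state s5, which is an accepting state.

accepted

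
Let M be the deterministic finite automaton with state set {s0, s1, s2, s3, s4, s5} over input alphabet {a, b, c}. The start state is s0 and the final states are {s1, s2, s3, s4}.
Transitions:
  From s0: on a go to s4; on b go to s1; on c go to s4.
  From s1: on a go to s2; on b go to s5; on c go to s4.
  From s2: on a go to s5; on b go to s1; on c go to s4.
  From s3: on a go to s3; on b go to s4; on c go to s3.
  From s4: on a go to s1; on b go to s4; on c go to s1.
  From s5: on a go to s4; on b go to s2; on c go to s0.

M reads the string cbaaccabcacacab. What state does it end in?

s5

s0 --c--> s4
s4 --b--> s4
s4 --a--> s1
s1 --a--> s2
s2 --c--> s4
s4 --c--> s1
s1 --a--> s2
s2 --b--> s1
s1 --c--> s4
s4 --a--> s1
s1 --c--> s4
s4 --a--> s1
s1 --c--> s4
s4 --a--> s1
s1 --b--> s5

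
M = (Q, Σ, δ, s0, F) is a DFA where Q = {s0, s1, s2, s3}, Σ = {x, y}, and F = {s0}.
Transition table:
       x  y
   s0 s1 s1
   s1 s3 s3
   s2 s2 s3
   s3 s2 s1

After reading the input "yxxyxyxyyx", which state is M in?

s3

s0 --y--> s1
s1 --x--> s3
s3 --x--> s2
s2 --y--> s3
s3 --x--> s2
s2 --y--> s3
s3 --x--> s2
s2 --y--> s3
s3 --y--> s1
s1 --x--> s3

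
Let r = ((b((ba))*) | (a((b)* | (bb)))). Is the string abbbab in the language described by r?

Neither (b((ba))*) nor (a((b)*|(bb))) matches abbbab.

no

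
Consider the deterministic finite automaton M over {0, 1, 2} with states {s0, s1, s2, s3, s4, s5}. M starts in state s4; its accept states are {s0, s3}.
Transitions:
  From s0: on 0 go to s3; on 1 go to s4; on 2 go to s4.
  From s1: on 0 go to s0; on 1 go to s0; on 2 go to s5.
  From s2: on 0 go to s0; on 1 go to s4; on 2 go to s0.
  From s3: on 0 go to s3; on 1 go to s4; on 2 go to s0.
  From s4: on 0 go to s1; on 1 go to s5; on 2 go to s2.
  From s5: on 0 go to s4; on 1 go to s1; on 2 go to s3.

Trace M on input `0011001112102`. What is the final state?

s5

s4 --0--> s1
s1 --0--> s0
s0 --1--> s4
s4 --1--> s5
s5 --0--> s4
s4 --0--> s1
s1 --1--> s0
s0 --1--> s4
s4 --1--> s5
s5 --2--> s3
s3 --1--> s4
s4 --0--> s1
s1 --2--> s5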